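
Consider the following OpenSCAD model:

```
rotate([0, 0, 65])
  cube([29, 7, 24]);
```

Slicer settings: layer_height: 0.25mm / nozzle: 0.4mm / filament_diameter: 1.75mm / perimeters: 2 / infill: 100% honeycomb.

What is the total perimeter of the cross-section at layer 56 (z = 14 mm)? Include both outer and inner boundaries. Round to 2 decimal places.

At z = 14 mm: the 29×7 cube contributes its full rectangle (perimeter 72.00 mm); (rotated 65° about Z; rotation is an isometry so areas/perimeters/island counts are preserved). Overall, the cross-section is a single solid region. Total boundary length (outer) = 72.00 mm.

72.00 mm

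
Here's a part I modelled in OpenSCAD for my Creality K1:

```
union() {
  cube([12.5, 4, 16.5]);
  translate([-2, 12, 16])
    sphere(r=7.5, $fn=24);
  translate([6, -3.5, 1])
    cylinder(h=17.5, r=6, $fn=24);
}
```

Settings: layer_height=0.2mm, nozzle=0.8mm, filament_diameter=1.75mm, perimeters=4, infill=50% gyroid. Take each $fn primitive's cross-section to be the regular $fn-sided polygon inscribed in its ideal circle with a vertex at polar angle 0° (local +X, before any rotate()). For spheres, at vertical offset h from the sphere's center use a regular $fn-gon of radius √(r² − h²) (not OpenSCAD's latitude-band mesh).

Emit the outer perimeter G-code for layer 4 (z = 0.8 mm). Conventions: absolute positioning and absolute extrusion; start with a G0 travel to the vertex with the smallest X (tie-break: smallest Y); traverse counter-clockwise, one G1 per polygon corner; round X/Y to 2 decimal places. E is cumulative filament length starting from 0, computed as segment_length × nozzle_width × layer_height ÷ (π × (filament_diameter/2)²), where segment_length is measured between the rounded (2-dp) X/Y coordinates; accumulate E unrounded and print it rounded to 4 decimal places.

At z = 0.8 mm: the cube (footprint 12.5×4) is included at this height; the sphere at (-2, 12) is absent (|z−center|=15.200 > r=7.5); the cylinder at (6, -3.5) is absent (z outside [1, 18.5]); Taking the union: only the 12.5×4 cube is present, so the union is just that shape — 1 connected region. The outline is a single polygon with 4 vertices. Extrusion per mm of travel: 0.8 × 0.2 / (π × 0.875²) = 0.066520. Accumulating E over each segment gives final E = 2.1952.

G0 X0.00 Y0.00 Z0.80
G1 X12.50 Y0.00 E0.8315
G1 X12.50 Y4.00 E1.0976
G1 X0.00 Y4.00 E1.9291
G1 X0.00 Y0.00 E2.1952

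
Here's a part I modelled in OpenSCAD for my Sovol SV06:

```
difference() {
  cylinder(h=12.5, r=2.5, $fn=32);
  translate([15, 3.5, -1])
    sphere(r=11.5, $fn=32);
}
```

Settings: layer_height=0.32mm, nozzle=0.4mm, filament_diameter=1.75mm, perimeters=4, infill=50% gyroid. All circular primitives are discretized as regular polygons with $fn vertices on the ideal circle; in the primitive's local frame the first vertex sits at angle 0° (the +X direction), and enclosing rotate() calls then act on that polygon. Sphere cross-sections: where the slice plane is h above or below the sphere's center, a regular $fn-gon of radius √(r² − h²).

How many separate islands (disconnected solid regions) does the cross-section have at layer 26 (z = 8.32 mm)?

At z = 8.32 mm: the r=2.5 cylinder gives a regular 32-gon of circumradius 2.5 (constant along its height); the r=11.5 sphere at (15, 3.5) slices to a regular 32-gon of circumradius 6.737 (√(r²−h²) with h=9.32 from center); Subtracting the remaining from the first: starting from the r=2.5 cylinder, the r=11.5 sphere at (15, 3.5) misses the remaining region (no effect) — 1 connected region. Overall, the cross-section is a single solid region. Island count = 1.

1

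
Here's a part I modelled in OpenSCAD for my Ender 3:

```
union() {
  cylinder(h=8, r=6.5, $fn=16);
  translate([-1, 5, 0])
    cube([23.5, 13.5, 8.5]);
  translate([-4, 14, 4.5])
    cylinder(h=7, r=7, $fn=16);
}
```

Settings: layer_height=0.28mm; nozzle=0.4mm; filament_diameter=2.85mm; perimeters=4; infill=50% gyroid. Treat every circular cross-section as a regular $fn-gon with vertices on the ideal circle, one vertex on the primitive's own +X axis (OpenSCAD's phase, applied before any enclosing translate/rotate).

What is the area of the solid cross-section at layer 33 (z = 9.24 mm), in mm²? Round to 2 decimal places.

At z = 9.24 mm: the cylinder is not intersected at this z (z outside [0, 8]); the cube at (-1, 5) is absent (z outside [0, 8.5]); the cylinder at (-4, 14): section is a regular 16-gon, circumradius r=7 (area = (16/2)·7.000²·sin(360°/16) = 150.01 mm²); Merging all regions: only the r=7 cylinder at (-4, 14) is present, so the union is just that shape — area = 150.01 mm². Overall, the cross-section is a single solid region. Net area = 150.01 mm².

150.01 mm²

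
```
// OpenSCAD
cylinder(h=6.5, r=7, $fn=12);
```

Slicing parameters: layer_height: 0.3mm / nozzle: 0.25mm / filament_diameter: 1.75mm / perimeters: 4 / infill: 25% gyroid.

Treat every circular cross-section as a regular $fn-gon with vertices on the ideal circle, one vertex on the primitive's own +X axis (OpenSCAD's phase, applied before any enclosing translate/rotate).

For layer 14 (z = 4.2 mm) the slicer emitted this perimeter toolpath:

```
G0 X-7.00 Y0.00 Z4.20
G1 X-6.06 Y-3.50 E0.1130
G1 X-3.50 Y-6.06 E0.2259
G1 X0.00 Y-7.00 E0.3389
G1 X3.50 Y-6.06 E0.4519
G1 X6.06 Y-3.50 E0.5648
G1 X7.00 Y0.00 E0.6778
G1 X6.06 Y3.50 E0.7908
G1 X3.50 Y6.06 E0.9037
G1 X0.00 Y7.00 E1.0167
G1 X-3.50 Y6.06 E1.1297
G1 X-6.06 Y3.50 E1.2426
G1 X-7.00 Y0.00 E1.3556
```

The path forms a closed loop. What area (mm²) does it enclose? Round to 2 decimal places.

Apply the shoelace formula to the sequence of (X, Y) vertices; enclosed area = 146.95 mm².

146.95 mm²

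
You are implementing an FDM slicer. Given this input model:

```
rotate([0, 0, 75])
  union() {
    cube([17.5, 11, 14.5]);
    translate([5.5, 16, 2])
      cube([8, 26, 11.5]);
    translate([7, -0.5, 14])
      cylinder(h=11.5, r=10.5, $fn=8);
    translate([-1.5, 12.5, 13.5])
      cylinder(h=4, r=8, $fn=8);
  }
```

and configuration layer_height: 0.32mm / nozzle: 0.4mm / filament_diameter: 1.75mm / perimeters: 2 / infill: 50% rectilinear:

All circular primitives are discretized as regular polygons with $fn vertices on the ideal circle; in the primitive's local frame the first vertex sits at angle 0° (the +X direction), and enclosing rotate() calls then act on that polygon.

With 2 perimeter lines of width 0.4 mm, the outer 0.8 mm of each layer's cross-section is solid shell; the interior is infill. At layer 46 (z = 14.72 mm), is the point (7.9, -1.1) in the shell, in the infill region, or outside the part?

shell

At z = 14.72 mm: the cube is not intersected at this z (z outside [0, 14.5]); the cube at (5.5, 16) does not reach this height (z outside [2, 13.5]); the cylinder at (7, -0.5): section is a regular 8-gon, circumradius r=10.5; the r=8 cylinder at (-1.5, 12.5) gives a regular 8-gon of circumradius 8 (constant along its height); Taking the union: the regions partially overlap (shared area 11.03 mm²), so overlapping operands fuse into one piece — 1 connected region; (rotated 75° about Z; rotation is an isometry so areas/perimeters/island counts are preserved). Overall, the cross-section is a single solid region. Undo the 75° rotation: the query point maps to (0.982, -7.916) in the un-rotated model frame. The nearest boundary edge runs (7.00, -11.00)→(-0.42, -7.92); distance from the point to it = 0.55 mm. The point is inside the cross-section, 0.55 mm from the nearest boundary — within the 0.8 mm shell band (2 × 0.4).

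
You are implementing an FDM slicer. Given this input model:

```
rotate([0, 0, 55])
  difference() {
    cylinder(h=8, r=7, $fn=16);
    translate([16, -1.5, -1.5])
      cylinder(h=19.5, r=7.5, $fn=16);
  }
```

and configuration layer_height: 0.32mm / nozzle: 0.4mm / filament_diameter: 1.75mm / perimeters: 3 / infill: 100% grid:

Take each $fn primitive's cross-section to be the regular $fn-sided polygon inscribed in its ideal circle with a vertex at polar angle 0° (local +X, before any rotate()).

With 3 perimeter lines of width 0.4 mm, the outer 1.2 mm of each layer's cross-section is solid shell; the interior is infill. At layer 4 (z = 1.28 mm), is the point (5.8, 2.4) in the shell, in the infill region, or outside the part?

At z = 1.28 mm: the r=7 cylinder gives a regular 16-gon of circumradius 7 (constant along its height); the r=7.5 cylinder at (16, -1.5) contributes a regular 16-gon of circumradius 7.5; After the difference (first − rest): starting from the r=7 cylinder, the r=7.5 cylinder at (16, -1.5) misses the remaining region (no effect) — 1 connected region; (whole slice rotated 55° about Z — lengths, areas and connectivity unchanged). Overall, the cross-section is a single solid region. Undo the 55° rotation: the query point maps to (5.293, -3.374) in the un-rotated model frame. The nearest boundary edge runs (6.47, -2.68)→(4.95, -4.95); distance from the point to it = 0.59 mm. The point is inside the cross-section, 0.59 mm from the nearest boundary — within the 1.2 mm shell band (3 × 0.4).

shell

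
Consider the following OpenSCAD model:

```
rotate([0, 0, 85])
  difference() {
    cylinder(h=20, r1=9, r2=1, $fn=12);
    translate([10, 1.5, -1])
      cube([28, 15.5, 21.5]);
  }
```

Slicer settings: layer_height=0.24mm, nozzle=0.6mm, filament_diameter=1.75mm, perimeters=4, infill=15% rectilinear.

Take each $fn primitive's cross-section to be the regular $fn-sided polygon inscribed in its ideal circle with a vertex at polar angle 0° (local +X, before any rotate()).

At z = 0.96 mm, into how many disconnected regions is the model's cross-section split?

1

At z = 0.96 mm: the cone (r1=9→r2=1) has section circumradius 8.616 here — a regular 12-gon; the cube at (10, 1.5) (footprint 28×15.5) is included at this height; Subtracting the remaining from the first: starting from the cone, the 28×15.5 cube at (10, 1.5) misses the remaining region (no effect) — 1 connected region; (whole slice rotated 85° about Z — lengths, areas and connectivity unchanged). The result has 1 disconnected region.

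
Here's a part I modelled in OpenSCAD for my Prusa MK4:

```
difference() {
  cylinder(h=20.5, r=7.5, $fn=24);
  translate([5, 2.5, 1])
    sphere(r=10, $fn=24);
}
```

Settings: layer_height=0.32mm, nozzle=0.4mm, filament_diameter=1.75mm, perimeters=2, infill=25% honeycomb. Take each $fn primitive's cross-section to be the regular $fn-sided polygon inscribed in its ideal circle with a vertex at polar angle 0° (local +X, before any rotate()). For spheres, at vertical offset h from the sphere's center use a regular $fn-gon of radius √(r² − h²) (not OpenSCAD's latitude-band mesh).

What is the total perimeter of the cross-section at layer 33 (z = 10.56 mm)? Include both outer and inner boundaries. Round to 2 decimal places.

At z = 10.56 mm: the r=7.5 cylinder gives a regular 24-gon of circumradius 7.5 (constant along its height) (perimeter = 2·24·7.500·sin(180°/24) = 46.99 mm); the r=10 sphere at (5, 2.5) slices to a regular 24-gon of circumradius 2.934 (√(r²−h²) with h=9.56 from center) (perimeter = 2·24·2.934·sin(180°/24) = 18.38 mm); After the difference (first − rest): starting from the r=7.5 cylinder, the r=10 sphere at (5, 2.5) partially overlaps it — only the 22.84 mm² overlap (of its 26.73 mm²) is removed, clipping the outline — boundary = 53.95 mm. Overall, the cross-section is a single solid region. Total boundary length (outer) = 53.95 mm.

53.95 mm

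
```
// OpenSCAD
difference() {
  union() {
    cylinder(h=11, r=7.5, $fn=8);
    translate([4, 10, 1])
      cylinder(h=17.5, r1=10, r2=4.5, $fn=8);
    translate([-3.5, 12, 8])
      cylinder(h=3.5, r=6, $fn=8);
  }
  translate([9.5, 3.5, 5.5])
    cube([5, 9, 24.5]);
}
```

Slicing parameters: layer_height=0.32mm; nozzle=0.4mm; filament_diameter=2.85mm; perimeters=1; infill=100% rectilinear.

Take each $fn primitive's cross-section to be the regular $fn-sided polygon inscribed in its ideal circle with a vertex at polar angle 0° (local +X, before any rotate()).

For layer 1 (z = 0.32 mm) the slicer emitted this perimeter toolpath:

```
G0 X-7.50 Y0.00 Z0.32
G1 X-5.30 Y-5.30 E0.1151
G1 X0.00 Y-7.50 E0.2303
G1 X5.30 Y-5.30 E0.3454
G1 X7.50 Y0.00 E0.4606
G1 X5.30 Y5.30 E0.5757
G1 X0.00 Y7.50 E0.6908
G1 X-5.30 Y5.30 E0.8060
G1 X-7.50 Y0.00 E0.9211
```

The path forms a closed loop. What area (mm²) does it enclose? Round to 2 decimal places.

Apply the shoelace formula to the sequence of (X, Y) vertices; enclosed area = 159.00 mm².

159.00 mm²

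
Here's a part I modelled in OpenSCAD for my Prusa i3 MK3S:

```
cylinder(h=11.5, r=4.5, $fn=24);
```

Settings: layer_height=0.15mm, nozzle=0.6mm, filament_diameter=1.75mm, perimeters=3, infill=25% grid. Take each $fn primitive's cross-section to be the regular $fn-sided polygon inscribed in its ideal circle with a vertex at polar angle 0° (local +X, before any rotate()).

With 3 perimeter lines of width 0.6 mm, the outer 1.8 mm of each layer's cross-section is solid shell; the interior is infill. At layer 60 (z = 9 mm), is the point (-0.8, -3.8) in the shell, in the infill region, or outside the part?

shell

At z = 9 mm: the cylinder: section is a regular 24-gon, circumradius r=4.5. Overall, the cross-section is a single solid region. The nearest boundary edge runs (-1.16, -4.35)→(-0.00, -4.50); distance from the point to it = 0.59 mm. The point is inside the cross-section, 0.59 mm from the nearest boundary — within the 1.8 mm shell band (3 × 0.6).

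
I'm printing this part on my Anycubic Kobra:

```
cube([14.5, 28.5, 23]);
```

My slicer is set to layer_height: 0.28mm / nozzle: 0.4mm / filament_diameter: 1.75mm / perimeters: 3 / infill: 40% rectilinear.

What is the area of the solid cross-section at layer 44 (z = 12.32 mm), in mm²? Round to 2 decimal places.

At z = 12.32 mm: the cube is present — its section is the full 14.5×28.5 rectangle (area 413.25 mm²). Overall, the cross-section is a single solid region. Net area = 413.25 mm².

413.25 mm²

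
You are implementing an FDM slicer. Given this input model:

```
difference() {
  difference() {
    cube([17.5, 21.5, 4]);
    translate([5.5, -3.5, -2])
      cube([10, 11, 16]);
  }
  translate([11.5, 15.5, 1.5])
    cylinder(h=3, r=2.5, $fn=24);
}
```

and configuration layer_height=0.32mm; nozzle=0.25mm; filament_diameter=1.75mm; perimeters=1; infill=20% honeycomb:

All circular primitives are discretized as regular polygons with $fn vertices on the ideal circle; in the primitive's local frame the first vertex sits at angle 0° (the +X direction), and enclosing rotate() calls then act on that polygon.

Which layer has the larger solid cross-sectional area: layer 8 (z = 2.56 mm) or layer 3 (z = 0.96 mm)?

Layer 8 (z = 2.56): the 17.5×21.5 cube contributes its full rectangle (area 376.25 mm²); the 10×11 cube at (5.5, -3.5) contributes its full rectangle (area 110.00 mm²); Taking the first minus the rest: starting from the 17.5×21.5 cube (376.25 mm²), the 10×11 cube at (5.5, -3.5) partially overlaps it — only the 75.00 mm² overlap (of its 110.00 mm²) is removed, clipping the outline — area = 301.25 mm²; the r=2.5 cylinder at (11.5, 15.5) contributes a regular 24-gon of circumradius 2.5 (area = (24/2)·2.500²·sin(360°/24) = 19.41 mm²); Taking the first minus the rest: starting from that combined region (301.25 mm²), the r=2.5 cylinder at (11.5, 15.5) lies wholly inside it (removes its full 19.41 mm² and its 15.66 mm outline becomes a hole wall) — area = 281.84 mm². So its area = 281.84 mm². Layer 3 (z = 0.96): the cube (footprint 17.5×21.5) is included at this height (area 376.25 mm²); the cube at (5.5, -3.5) is present — its section is the full 10×11 rectangle (area 110.00 mm²); After the difference (first − rest): starting from the 17.5×21.5 cube (376.25 mm²), the 10×11 cube at (5.5, -3.5) partially overlaps it — only the 75.00 mm² overlap (of its 110.00 mm²) is removed, clipping the outline — area = 301.25 mm²; the cylinder at (11.5, 15.5) is absent (z outside [1.5, 4.5]); After the difference (first − rest): none of the subtracted shapes is present at this height, so that combined region is unchanged — area = 301.25 mm². So its area = 301.25 mm². Layer 3 is larger (301.25 vs 281.84 mm²).

layer 3 (z = 0.96 mm)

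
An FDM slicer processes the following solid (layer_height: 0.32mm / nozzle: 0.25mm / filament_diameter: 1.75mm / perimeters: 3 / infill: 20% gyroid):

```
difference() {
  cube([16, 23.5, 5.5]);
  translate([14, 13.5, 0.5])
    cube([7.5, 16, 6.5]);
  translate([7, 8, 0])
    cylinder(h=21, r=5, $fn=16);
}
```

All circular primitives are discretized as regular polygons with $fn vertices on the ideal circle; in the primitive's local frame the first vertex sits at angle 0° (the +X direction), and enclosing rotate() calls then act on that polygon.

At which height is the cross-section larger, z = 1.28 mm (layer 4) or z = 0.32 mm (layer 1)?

Layer 4 (z = 1.28): the 16×23.5 cube contributes its full rectangle (area 376.00 mm²); the cube at (14, 13.5) is present — its section is the full 7.5×16 rectangle (area 120.00 mm²); the r=5 cylinder at (7, 8) gives a regular 16-gon of circumradius 5 (constant along its height) (area = (16/2)·5.000²·sin(360°/16) = 76.54 mm²); Taking the first minus the rest: starting from the 16×23.5 cube (376.00 mm²), the 7.5×16 cube at (14, 13.5) partially overlaps it — only the 20.00 mm² overlap (of its 120.00 mm²) is removed, clipping the outline; the r=5 cylinder at (7, 8) lies wholly inside it (removes its full 76.54 mm² and its 31.21 mm outline becomes a hole wall) — area = 279.46 mm². So its area = 279.46 mm². Layer 1 (z = 0.32): the cube (footprint 16×23.5) is included at this height (area 376.00 mm²); the cube at (14, 13.5) does not reach this height (z outside [0.5, 7]); the r=5 cylinder at (7, 8) gives a regular 16-gon of circumradius 5 (constant along its height) (area = (16/2)·5.000²·sin(360°/16) = 76.54 mm²); Subtracting the remaining from the first: starting from the 16×23.5 cube (376.00 mm²), the r=5 cylinder at (7, 8) lies wholly inside it (removes its full 76.54 mm² and its 31.21 mm outline becomes a hole wall) — area = 299.46 mm². So its area = 299.46 mm². Layer 1 is larger (299.46 vs 279.46 mm²).

layer 1 (z = 0.32 mm)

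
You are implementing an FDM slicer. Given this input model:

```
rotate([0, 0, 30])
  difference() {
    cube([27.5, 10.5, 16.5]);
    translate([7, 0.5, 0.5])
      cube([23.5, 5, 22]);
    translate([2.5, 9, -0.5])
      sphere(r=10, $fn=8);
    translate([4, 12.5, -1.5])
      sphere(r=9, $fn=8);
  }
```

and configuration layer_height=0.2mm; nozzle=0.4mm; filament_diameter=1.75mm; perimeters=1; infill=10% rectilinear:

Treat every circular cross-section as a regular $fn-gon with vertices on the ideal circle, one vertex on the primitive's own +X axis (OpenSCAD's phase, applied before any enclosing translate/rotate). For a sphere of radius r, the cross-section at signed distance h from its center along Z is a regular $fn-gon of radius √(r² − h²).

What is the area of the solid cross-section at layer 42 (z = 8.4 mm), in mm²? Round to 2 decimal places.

At z = 8.4 mm: the 27.5×10.5 cube contributes its full rectangle (area 288.75 mm²); the 23.5×5 cube at (7, 0.5) contributes its full rectangle (area 117.50 mm²); the r=10 sphere at (2.5, 9) slices to a regular 8-gon of circumradius 4.560 (√(r²−h²) with h=8.9 from center) (area = (8/2)·4.560²·sin(360°/8) = 58.80 mm²); the sphere at (4, 12.5) is not intersected at this z (|z−center|=9.900 > r=9); After the difference (first − rest): starting from the 27.5×10.5 cube (288.75 mm²), the 23.5×5 cube at (7, 0.5) partially overlaps it — only the 102.50 mm² overlap (of its 117.50 mm²) is removed, clipping the outline; the r=10 sphere at (2.5, 9) partially overlaps it — only the 34.93 mm² overlap (of its 58.80 mm²) is removed, clipping the outline — area = 151.32 mm²; (whole slice rotated 30° about Z — lengths, areas and connectivity unchanged). Overall, the cross-section is a single solid region. Net area = 151.32 mm².

151.32 mm²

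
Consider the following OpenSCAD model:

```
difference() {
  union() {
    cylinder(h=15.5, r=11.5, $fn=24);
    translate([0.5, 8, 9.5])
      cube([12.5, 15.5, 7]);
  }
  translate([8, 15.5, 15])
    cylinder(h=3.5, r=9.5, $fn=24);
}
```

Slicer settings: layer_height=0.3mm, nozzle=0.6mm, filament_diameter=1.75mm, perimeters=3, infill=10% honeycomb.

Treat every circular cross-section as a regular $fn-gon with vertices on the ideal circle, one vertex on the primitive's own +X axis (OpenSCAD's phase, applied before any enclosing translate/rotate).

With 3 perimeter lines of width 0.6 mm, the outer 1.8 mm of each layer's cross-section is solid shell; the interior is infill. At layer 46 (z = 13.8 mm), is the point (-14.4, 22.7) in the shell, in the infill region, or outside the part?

outside

At z = 13.8 mm: the r=11.5 cylinder gives a regular 24-gon of circumradius 11.5 (constant along its height); the 12.5×15.5 cube at (0.5, 8) contributes its full rectangle; Combining (union): the regions partially overlap (shared area 17.63 mm²), so overlapping operands fuse into one piece — 1 connected region; the cylinder at (8, 15.5) does not reach this height (z outside [15, 18.5]); After the difference (first − rest): none of the subtracted shapes is present at this height, so the result so far is unchanged — 1 connected region. Overall, the cross-section is a single solid region. The nearest boundary edge runs (0.50, 11.43)→(0.50, 23.50); distance from the point to it = 14.90 mm. The point is not inside any of the regions above, so it lies outside the cross-section (14.90 mm from the nearest boundary).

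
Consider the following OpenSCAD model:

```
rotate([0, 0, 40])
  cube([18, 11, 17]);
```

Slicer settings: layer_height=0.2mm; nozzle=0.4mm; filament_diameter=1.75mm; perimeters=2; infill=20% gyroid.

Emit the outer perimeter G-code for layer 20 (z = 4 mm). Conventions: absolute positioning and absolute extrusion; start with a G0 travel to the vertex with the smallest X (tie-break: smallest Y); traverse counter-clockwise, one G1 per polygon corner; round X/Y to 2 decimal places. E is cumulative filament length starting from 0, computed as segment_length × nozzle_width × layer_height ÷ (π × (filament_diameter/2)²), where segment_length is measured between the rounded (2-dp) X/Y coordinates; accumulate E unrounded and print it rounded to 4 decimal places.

G0 X-7.07 Y8.43 Z4.00
G1 X0.00 Y0.00 E0.3659
G1 X13.79 Y11.57 E0.9646
G1 X6.72 Y20.00 E1.3306
G1 X-7.07 Y8.43 E1.9293

At z = 4 mm: the cube is present — its section is the full 18×11 rectangle; (rotated 40° about Z; rotation is an isometry so areas/perimeters/island counts are preserved). The outline is a single polygon with 4 vertices. Extrusion per mm of travel: 0.4 × 0.2 / (π × 0.875²) = 0.033260. Accumulating E over each segment gives final E = 1.9293.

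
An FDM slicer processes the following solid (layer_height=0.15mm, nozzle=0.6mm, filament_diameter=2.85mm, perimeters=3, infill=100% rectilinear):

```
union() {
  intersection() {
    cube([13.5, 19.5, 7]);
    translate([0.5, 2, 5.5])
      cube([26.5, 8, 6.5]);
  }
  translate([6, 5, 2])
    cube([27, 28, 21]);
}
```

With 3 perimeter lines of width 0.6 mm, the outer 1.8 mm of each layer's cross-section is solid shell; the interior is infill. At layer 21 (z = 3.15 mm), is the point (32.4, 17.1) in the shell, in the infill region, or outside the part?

At z = 3.15 mm: the cube (footprint 13.5×19.5) is included at this height; the cube at (0.5, 2) is not intersected at this z (z outside [5.5, 12]); Taking the intersection: at least one operand is absent at this height, so nothing remains; the 27×28 cube at (6, 5) contributes its full rectangle; Combining (union): only the 27×28 cube at (6, 5) is present, so the union is just that shape — 1 connected region. Overall, the cross-section is a single solid region. The nearest boundary edge runs (33.00, 5.00)→(33.00, 33.00); distance from the point to it = 0.60 mm. The point is inside the cross-section, 0.60 mm from the nearest boundary — within the 1.8 mm shell band (3 × 0.6).

shell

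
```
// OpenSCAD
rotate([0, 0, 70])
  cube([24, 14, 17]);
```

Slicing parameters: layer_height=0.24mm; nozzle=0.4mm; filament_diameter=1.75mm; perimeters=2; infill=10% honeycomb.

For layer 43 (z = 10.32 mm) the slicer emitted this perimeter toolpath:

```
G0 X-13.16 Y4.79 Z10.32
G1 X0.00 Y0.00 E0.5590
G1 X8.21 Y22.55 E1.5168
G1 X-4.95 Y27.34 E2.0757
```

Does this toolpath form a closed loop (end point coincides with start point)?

no

Start point (G0): (-13.16, 4.79). End point (last G1): the path does not return to the start — open.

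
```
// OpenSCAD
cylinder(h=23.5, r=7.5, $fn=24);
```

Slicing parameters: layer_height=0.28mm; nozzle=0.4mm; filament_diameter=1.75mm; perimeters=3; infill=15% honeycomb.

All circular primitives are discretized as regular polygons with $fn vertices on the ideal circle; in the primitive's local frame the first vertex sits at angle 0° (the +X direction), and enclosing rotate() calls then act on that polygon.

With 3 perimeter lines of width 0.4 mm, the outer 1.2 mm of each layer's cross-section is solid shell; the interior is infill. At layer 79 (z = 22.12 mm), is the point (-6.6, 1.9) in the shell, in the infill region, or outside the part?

shell

At z = 22.12 mm: the r=7.5 cylinder gives a regular 24-gon of circumradius 7.5 (constant along its height). Overall, the cross-section is a single solid region. The nearest boundary edge runs (-6.50, 3.75)→(-7.24, 1.94); distance from the point to it = 0.61 mm. The point is inside the cross-section, 0.61 mm from the nearest boundary — within the 1.2 mm shell band (3 × 0.4).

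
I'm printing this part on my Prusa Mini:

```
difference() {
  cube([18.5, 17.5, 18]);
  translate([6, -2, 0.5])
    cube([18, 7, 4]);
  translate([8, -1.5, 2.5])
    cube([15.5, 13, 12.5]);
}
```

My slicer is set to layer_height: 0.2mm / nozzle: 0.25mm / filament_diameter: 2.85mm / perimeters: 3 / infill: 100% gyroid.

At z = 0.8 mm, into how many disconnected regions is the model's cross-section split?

At z = 0.8 mm: the cube is present — its section is the full 18.5×17.5 rectangle; the cube at (6, -2) is present — its section is the full 18×7 rectangle; the cube at (8, -1.5) does not reach this height (z outside [2.5, 15]); Subtracting the remaining from the first: starting from the 18.5×17.5 cube, the 18×7 cube at (6, -2) partially overlaps it — only the 62.50 mm² overlap (of its 126.00 mm²) is removed, clipping the outline — 1 connected region. The result has 1 disconnected region.

1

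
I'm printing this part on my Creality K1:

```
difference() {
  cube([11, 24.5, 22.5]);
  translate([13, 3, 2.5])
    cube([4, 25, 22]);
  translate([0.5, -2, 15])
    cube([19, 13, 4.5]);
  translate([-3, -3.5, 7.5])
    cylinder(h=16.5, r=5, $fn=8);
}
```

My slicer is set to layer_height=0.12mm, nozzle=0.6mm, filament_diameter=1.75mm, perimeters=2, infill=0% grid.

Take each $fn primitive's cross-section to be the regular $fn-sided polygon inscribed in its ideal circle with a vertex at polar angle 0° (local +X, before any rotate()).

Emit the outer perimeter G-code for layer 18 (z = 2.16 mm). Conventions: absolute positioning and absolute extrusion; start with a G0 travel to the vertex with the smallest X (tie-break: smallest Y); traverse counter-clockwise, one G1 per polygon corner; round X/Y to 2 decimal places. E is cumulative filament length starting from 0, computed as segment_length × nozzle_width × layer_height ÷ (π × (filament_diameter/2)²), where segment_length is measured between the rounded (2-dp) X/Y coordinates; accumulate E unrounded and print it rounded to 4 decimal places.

G0 X0.00 Y0.00 Z2.16
G1 X11.00 Y0.00 E0.3293
G1 X11.00 Y24.50 E1.0627
G1 X0.00 Y24.50 E1.3919
G1 X0.00 Y0.00 E2.1253

At z = 2.16 mm: the cube (footprint 11×24.5) is included at this height; the cube at (13, 3) does not reach this height (z outside [2.5, 24.5]); the cube at (0.5, -2) is not intersected at this z (z outside [15, 19.5]); the cylinder at (-3, -3.5) does not reach this height (z outside [7.5, 24]); Taking the first minus the rest: none of the subtracted shapes is present at this height, so the 11×24.5 cube is unchanged — 1 connected region. The outline is a single polygon with 4 vertices. Extrusion per mm of travel: 0.6 × 0.12 / (π × 0.875²) = 0.029934. Accumulating E over each segment gives final E = 2.1253.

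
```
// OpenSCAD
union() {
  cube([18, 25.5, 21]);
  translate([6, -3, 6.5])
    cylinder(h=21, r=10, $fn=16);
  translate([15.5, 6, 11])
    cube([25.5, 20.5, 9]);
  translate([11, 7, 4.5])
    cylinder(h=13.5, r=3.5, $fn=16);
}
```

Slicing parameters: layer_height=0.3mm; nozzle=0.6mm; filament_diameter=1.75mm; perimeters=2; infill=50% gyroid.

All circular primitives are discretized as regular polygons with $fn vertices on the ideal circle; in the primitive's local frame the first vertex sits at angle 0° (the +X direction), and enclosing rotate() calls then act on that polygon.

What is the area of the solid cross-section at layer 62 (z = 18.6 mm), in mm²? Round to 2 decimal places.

At z = 18.6 mm: the cube is present — its section is the full 18×25.5 rectangle (area 459.00 mm²); the cylinder at (6, -3): section is a regular 16-gon, circumradius r=10 (area = (16/2)·10.000²·sin(360°/16) = 306.15 mm²); the 25.5×20.5 cube at (15.5, 6) contributes its full rectangle (area 522.75 mm²); the cylinder at (11, 7) does not reach this height (z outside [4.5, 18]); Taking the union: the regions partially overlap — summed areas 1287.90 mm² minus the doubly-counted overlap 133.49 mm² gives 1154.40 mm² — area = 1154.40 mm². Overall, the cross-section is a single solid region. Net area = 1154.40 mm².

1154.40 mm²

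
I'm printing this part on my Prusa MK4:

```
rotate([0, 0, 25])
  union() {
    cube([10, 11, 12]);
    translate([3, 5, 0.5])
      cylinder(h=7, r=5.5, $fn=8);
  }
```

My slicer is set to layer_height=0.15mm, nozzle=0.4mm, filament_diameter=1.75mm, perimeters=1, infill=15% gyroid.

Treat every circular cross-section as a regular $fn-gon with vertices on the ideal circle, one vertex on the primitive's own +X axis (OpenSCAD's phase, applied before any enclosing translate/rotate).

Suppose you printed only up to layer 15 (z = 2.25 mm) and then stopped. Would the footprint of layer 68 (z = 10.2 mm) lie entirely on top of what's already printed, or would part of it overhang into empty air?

Compare the two slices. At z = 2.25: the 10×11 cube contributes its full rectangle (area 110.00 mm²); the r=5.5 cylinder at (3, 5) gives a regular 8-gon of circumradius 5.5 (constant along its height) (area = (8/2)·5.500²·sin(360°/8) = 85.56 mm²); Taking the union: the regions partially overlap — summed areas 195.56 mm² minus the doubly-counted overlap 71.45 mm² gives 124.11 mm² — area = 124.11 mm²; (rotated 25° about Z; rotation is an isometry so areas/perimeters/island counts are preserved). At z = 10.2: the cube is present — its section is the full 10×11 rectangle (area 110.00 mm²); the cylinder at (3, 5) is not intersected at this z (z outside [0.5, 7.5]); Combining (union): only the 10×11 cube is present, so the union is just that shape — area = 110.00 mm²; (whole slice rotated 25° about Z — lengths, areas and connectivity unchanged). Checking containment: the cross-section at z = 10.2 is a subset of the cross-section at z = 2.25.

entirely on top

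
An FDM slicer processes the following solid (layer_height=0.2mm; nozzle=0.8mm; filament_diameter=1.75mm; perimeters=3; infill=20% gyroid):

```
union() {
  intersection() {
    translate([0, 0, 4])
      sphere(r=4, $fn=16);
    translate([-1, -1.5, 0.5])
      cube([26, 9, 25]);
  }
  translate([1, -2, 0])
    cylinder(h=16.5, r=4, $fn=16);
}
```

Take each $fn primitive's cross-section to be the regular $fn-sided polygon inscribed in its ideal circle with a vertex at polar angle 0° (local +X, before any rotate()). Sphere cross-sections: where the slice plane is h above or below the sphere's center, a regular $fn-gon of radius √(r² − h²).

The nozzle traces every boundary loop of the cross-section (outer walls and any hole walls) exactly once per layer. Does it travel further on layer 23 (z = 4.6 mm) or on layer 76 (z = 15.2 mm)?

layer 23 (z = 4.6 mm)

Layer 23 (z = 4.6): the r=4 sphere slices to a regular 16-gon of circumradius 3.955 (√(r²−h²) with h=0.6 from center) (perimeter = 2·16·3.955·sin(180°/16) = 24.69 mm); the cube at (-1, -1.5) (footprint 26×9) is included at this height (perimeter 70.00 mm); After intersecting: the 26×9 cube at (-1, -1.5) partially overlaps the r=4 sphere; clipping to the common part keeps 23.03 mm² — boundary = 18.63 mm; the cylinder at (1, -2): section is a regular 16-gon, circumradius r=4 (perimeter = 2·16·4.000·sin(180°/16) = 24.97 mm); Taking the union: the regions partially overlap (shared area 15.26 mm²), so the edge portions inside another operand are dropped and the merged outline is re-measured after clipping — boundary = 28.47 mm. So its perimeter = 28.47 mm. Layer 76 (z = 15.2): the sphere is not intersected at this z (|z−center|=11.200 > r=4); the cube at (-1, -1.5) (footprint 26×9) is included at this height (perimeter 70.00 mm); After intersecting: at least one operand is absent at this height, so nothing remains; the r=4 cylinder at (1, -2) gives a regular 16-gon of circumradius 4 (constant along its height) (perimeter = 2·16·4.000·sin(180°/16) = 24.97 mm); Merging all regions: only the r=4 cylinder at (1, -2) is present, so the union is just that shape — boundary = 24.97 mm. So its perimeter = 24.97 mm. Layer 23 is larger (28.47 vs 24.97 mm).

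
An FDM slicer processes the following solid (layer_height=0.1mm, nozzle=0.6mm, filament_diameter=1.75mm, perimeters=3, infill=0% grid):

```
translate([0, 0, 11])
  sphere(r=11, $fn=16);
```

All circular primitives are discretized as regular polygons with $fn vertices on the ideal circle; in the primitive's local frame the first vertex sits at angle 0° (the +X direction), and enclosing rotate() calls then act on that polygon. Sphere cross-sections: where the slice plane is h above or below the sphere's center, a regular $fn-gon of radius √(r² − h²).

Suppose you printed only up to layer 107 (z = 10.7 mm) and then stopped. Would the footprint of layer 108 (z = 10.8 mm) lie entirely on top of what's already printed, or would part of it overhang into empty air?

entirely on top

Compare the two slices. At z = 10.7: the r=11 sphere contributes a regular 16-gon of circumradius √(11²−0.3²) = 10.996 (area = (16/2)·10.996²·sin(360°/16) = 370.16 mm²). At z = 10.8: the sphere: section is a regular 16-gon, circumradius = √(r²−h²) = √(11²−0.2²) = 10.998 (area = (16/2)·10.998²·sin(360°/16) = 370.32 mm²). Checking containment: the cross-section at z = 10.8 is a subset of the cross-section at z = 10.7.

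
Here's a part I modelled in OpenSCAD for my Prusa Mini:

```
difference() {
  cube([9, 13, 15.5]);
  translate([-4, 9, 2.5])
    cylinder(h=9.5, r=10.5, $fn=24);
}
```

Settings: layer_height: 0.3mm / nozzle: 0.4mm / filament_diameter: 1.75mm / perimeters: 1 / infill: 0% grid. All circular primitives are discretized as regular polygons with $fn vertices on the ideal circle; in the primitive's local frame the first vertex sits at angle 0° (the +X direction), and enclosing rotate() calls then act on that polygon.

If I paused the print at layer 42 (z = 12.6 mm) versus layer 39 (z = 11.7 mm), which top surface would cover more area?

layer 42 (z = 12.6 mm)

Layer 42 (z = 12.6): the cube is present — its section is the full 9×13 rectangle (area 117.00 mm²); the cylinder at (-4, 9) is not intersected at this z (z outside [2.5, 12]); Subtracting the remaining from the first: none of the subtracted shapes is present at this height, so the 9×13 cube is unchanged — area = 117.00 mm². So its area = 117.00 mm². Layer 39 (z = 11.7): the cube (footprint 9×13) is included at this height (area 117.00 mm²); the r=10.5 cylinder at (-4, 9) contributes a regular 24-gon of circumradius 10.5 (area = (24/2)·10.500²·sin(360°/24) = 342.42 mm²); After the difference (first − rest): starting from the 9×13 cube (117.00 mm²), the r=10.5 cylinder at (-4, 9) partially overlaps it — only the 69.16 mm² overlap (of its 342.42 mm²) is removed, clipping the outline — area = 47.84 mm². So its area = 47.84 mm². Layer 42 is larger (117.00 vs 47.84 mm²).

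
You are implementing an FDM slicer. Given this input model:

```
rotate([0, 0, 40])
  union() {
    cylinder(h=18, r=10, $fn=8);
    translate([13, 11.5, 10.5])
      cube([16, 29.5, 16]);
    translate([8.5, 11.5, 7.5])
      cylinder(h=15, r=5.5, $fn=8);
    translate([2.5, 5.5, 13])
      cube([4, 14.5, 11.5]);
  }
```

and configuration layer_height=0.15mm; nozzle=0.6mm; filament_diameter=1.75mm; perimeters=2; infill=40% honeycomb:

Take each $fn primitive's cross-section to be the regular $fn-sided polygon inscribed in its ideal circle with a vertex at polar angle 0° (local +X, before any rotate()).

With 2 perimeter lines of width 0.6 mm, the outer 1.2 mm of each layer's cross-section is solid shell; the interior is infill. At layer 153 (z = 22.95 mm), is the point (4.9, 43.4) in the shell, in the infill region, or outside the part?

outside

At z = 22.95 mm: the cylinder does not reach this height (z outside [0, 18]); the 16×29.5 cube at (13, 11.5) contributes its full rectangle; the cylinder at (8.5, 11.5) is not intersected at this z (z outside [7.5, 22.5]); the cube at (2.5, 5.5) is present — its section is the full 4×14.5 rectangle; Combining (union): the 2 present regions are separate (no shared area or edge), so areas and boundary lengths simply add and each stays a separate island — 2 connected regions; (rotated 40° about Z; rotation is an isometry so areas/perimeters/island counts are preserved). Overall, the cross-section has 2 separate islands. Undo the 40° rotation: the query point maps to (31.651, 30.097) in the un-rotated model frame. The nearest boundary edge runs (29.00, 41.00)→(29.00, 11.50); distance from the point to it = 2.65 mm. The point is not inside any of the regions above, so it lies outside the cross-section (2.65 mm from the nearest boundary).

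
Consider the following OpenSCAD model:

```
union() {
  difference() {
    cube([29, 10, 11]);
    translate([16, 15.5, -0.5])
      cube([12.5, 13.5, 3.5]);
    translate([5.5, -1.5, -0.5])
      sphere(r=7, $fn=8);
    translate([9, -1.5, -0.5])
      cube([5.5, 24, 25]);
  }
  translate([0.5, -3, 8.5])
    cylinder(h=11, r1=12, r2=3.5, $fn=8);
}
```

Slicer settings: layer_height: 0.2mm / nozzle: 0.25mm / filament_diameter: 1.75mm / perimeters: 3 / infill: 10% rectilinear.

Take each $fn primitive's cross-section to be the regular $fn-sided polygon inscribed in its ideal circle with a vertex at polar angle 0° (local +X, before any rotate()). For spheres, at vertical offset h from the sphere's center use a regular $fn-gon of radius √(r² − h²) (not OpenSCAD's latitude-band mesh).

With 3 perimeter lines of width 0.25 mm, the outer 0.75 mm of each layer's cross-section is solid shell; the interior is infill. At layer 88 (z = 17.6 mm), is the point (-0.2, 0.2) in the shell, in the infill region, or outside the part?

infill

At z = 17.6 mm: the cube is absent (z outside [0, 11]); the cube at (16, 15.5) is not intersected at this z (z outside [-0.5, 3]); the sphere at (5.5, -1.5) is not intersected at this z (|z−center|=18.100 > r=7); the cube at (9, -1.5) (footprint 5.5×24) is included at this height; Taking the first minus the rest: the first operand is absent here, so nothing remains; the cone at (0.5, -3): at t=0.827 of its height the radius interpolates to r₁+(r₂−r₁)t = 4.968, giving a regular 8-gon of that circumradius; Merging all regions: only the cone at (0.5, -3) is present, so the union is just that shape — 1 connected region. Overall, the cross-section is a single solid region. The nearest boundary edge runs (0.50, 1.97)→(-3.01, 0.51); distance from the point to it = 1.37 mm. The point is inside the cross-section and 1.37 mm from the nearest boundary — more than the 0.75 mm shell width (3 × 0.25), so it's in the infill interior.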